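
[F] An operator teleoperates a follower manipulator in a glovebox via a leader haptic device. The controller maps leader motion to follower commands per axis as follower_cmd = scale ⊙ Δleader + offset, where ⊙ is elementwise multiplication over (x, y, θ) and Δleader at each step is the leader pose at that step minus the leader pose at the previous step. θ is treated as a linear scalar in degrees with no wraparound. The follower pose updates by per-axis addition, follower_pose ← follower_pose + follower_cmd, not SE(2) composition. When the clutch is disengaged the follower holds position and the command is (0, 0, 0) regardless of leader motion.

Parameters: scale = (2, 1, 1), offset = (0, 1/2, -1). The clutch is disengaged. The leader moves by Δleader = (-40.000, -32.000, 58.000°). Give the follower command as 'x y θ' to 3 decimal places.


0.000 0.000 0.000

clutch disengaged → follower holds; cmd = (0, 0, 0)


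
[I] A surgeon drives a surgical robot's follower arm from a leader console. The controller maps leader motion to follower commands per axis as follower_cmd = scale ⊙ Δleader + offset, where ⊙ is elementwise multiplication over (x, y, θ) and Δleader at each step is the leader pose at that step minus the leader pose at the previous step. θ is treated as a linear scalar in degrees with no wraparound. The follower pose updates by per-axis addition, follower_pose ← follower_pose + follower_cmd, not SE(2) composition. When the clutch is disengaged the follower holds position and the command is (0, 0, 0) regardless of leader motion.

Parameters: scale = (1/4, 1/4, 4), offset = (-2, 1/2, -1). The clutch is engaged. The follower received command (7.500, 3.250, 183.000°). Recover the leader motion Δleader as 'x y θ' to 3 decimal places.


38.000 11.000 46.000

axis x: (7.500 − -2) / (1/4) = 38.000
axis y: (3.250 − 1/2) / (1/4) = 11.000
axis θ: (183.000 − -1) / (4) = 46.000


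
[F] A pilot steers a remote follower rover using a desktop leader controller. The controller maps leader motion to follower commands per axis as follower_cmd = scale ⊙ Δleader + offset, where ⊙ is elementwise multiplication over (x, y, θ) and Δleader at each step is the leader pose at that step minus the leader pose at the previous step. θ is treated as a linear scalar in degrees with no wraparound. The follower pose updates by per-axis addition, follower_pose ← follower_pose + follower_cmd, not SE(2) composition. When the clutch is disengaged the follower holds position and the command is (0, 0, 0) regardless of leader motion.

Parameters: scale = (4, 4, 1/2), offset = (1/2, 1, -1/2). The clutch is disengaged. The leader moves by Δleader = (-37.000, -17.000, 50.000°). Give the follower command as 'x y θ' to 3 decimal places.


0.000 0.000 0.000

clutch disengaged → follower holds; cmd = (0, 0, 0)


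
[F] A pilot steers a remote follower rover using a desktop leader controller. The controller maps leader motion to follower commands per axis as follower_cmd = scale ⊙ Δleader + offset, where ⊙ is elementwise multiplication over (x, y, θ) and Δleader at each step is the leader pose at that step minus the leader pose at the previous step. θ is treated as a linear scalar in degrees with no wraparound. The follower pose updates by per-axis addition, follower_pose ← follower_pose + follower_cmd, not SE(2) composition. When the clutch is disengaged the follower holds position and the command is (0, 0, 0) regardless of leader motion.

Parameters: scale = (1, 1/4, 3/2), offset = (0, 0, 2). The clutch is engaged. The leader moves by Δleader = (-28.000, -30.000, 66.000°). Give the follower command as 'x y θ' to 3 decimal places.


-28.000 -7.500 101.000

axis x: 1·-28.000 + 0 = -28.000
axis y: 1/4·-30.000 + 0 = -7.500
axis θ: 3/2·66.000 + 2 = 101.000


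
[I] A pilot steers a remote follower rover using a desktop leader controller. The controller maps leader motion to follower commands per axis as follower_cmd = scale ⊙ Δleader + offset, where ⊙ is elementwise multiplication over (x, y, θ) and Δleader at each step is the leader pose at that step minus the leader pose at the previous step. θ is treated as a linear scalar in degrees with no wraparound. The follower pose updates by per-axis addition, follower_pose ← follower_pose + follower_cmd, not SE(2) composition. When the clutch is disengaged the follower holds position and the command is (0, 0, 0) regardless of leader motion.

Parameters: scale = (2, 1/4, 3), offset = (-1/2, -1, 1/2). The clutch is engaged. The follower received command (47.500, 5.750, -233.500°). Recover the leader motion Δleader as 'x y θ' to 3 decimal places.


24.000 27.000 -78.000

axis x: (47.500 − -1/2) / (2) = 24.000
axis y: (5.750 − -1) / (1/4) = 27.000
axis θ: (-233.500 − 1/2) / (3) = -78.000


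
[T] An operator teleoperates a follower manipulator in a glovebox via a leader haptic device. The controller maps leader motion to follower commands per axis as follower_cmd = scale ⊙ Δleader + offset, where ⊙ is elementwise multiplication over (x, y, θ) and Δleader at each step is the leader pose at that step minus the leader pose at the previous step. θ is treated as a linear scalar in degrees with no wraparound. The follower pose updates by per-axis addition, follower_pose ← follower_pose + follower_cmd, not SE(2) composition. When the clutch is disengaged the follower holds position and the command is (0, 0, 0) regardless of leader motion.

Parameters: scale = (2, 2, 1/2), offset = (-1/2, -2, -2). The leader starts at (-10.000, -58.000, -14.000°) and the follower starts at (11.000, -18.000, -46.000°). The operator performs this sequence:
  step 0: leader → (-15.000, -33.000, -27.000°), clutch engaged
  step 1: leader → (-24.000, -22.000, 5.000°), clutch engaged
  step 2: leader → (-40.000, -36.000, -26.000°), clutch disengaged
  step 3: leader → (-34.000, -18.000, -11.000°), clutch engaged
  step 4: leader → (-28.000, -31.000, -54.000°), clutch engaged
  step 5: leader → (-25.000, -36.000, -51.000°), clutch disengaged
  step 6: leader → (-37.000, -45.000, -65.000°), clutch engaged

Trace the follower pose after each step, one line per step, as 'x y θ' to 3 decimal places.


0.500 30.000 -54.500
-18.000 50.000 -40.500
-18.000 50.000 -40.500
-6.500 84.000 -35.000
5.000 56.000 -58.500
5.000 56.000 -58.500
-19.500 36.000 -67.500

step 0: Δleader=(-5.000, 25.000, -13.000°), engaged; cmd=(-10.500, 48.000, -8.500°) → follower=(0.500, 30.000, -54.500°)
step 1: Δleader=(-9.000, 11.000, 32.000°), engaged; cmd=(-18.500, 20.000, 14.000°) → follower=(-18.000, 50.000, -40.500°)
step 2: Δleader=(-16.000, -14.000, -31.000°), disengaged; cmd=(0,0,0) → follower holds at (-18.000, 50.000, -40.500°)
step 3: Δleader=(6.000, 18.000, 15.000°), engaged; cmd=(11.500, 34.000, 5.500°) → follower=(-6.500, 84.000, -35.000°)
step 4: Δleader=(6.000, -13.000, -43.000°), engaged; cmd=(11.500, -28.000, -23.500°) → follower=(5.000, 56.000, -58.500°)
step 5: Δleader=(3.000, -5.000, 3.000°), disengaged; cmd=(0,0,0) → follower holds at (5.000, 56.000, -58.500°)
step 6: Δleader=(-12.000, -9.000, -14.000°), engaged; cmd=(-24.500, -20.000, -9.000°) → follower=(-19.500, 36.000, -67.500°)


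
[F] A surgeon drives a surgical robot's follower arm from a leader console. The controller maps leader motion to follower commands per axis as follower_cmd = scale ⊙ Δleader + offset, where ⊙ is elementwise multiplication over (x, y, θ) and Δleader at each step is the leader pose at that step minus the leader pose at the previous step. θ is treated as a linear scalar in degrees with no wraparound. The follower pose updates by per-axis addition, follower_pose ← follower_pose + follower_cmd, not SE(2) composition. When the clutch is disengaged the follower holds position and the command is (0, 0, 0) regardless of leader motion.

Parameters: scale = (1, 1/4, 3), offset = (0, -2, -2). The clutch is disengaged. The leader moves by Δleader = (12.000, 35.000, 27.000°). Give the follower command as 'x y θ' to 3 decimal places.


0.000 0.000 0.000

clutch disengaged → follower holds; cmd = (0, 0, 0)


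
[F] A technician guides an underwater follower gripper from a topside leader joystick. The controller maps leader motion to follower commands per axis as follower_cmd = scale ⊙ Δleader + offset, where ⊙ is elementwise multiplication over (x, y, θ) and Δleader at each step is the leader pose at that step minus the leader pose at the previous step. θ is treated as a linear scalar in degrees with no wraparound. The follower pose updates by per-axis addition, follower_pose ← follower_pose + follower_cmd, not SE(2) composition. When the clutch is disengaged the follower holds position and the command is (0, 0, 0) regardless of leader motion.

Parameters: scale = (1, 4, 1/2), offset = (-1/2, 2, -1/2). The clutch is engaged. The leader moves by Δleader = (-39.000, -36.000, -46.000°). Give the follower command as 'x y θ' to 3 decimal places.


axis x: 1·-39.000 + -1/2 = -39.500
axis y: 4·-36.000 + 2 = -142.000
axis θ: 1/2·-46.000 + -1/2 = -23.500

-39.500 -142.000 -23.500


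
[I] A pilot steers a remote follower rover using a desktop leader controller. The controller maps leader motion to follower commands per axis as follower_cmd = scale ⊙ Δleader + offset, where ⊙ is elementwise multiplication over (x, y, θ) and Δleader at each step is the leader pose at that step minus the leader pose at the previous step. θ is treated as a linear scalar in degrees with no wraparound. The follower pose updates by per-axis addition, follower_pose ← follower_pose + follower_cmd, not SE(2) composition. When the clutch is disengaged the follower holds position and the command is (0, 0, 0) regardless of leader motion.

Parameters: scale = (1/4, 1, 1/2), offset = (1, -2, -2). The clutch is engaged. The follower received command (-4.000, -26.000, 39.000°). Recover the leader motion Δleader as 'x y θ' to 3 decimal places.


axis x: (-4.000 − 1) / (1/4) = -20.000
axis y: (-26.000 − -2) / (1) = -24.000
axis θ: (39.000 − -2) / (1/2) = 82.000

-20.000 -24.000 82.000


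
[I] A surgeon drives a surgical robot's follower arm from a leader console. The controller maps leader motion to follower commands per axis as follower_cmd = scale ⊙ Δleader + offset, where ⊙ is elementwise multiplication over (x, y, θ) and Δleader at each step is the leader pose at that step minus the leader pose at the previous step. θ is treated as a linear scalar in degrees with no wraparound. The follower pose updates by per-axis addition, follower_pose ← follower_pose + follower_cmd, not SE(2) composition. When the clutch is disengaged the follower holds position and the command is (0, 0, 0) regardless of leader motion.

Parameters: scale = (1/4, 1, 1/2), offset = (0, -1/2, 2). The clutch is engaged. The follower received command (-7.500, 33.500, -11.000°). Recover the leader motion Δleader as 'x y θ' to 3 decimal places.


-30.000 34.000 -26.000

axis x: (-7.500 − 0) / (1/4) = -30.000
axis y: (33.500 − -1/2) / (1) = 34.000
axis θ: (-11.000 − 2) / (1/2) = -26.000


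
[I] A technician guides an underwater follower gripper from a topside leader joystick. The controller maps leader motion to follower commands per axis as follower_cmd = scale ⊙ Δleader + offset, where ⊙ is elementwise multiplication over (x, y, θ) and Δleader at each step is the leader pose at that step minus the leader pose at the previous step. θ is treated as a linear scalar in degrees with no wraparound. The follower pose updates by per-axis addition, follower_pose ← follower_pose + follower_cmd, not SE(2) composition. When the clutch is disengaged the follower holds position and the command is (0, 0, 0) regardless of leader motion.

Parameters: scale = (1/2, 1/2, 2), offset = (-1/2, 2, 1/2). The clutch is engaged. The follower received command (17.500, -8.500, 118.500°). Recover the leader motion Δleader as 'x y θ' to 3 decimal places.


axis x: (17.500 − -1/2) / (1/2) = 36.000
axis y: (-8.500 − 2) / (1/2) = -21.000
axis θ: (118.500 − 1/2) / (2) = 59.000

36.000 -21.000 59.000


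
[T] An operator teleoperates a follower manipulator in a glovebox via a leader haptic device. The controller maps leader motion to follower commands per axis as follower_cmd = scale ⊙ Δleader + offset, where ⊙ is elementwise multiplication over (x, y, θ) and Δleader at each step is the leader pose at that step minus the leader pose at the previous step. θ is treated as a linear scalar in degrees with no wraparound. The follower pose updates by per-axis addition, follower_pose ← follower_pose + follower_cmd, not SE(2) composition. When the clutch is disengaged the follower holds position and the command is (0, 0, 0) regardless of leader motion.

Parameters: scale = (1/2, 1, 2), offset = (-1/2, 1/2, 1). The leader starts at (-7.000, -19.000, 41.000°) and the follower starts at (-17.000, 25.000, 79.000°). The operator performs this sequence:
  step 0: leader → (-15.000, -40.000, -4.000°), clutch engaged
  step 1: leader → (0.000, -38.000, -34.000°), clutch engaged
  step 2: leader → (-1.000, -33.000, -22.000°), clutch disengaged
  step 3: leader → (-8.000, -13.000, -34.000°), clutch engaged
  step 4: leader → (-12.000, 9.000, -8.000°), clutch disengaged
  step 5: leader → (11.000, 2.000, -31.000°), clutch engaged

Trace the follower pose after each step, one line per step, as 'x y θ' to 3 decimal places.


step 0: Δleader=(-8.000, -21.000, -45.000°), engaged; cmd=(-4.500, -20.500, -89.000°) → follower=(-21.500, 4.500, -10.000°)
step 1: Δleader=(15.000, 2.000, -30.000°), engaged; cmd=(7.000, 2.500, -59.000°) → follower=(-14.500, 7.000, -69.000°)
step 2: Δleader=(-1.000, 5.000, 12.000°), disengaged; cmd=(0,0,0) → follower holds at (-14.500, 7.000, -69.000°)
step 3: Δleader=(-7.000, 20.000, -12.000°), engaged; cmd=(-4.000, 20.500, -23.000°) → follower=(-18.500, 27.500, -92.000°)
step 4: Δleader=(-4.000, 22.000, 26.000°), disengaged; cmd=(0,0,0) → follower holds at (-18.500, 27.500, -92.000°)
step 5: Δleader=(23.000, -7.000, -23.000°), engaged; cmd=(11.000, -6.500, -45.000°) → follower=(-7.500, 21.000, -137.000°)

-21.500 4.500 -10.000
-14.500 7.000 -69.000
-14.500 7.000 -69.000
-18.500 27.500 -92.000
-18.500 27.500 -92.000
-7.500 21.000 -137.000


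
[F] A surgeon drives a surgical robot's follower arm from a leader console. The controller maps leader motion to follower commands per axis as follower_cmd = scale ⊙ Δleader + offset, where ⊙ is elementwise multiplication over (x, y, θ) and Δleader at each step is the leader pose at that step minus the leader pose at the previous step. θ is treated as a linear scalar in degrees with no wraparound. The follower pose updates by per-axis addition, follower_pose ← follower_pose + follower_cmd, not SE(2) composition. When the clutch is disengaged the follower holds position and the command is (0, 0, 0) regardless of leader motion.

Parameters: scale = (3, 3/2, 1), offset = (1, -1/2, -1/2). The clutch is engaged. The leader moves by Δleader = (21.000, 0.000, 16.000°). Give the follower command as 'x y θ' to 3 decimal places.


axis x: 3·21.000 + 1 = 64.000
axis y: 3/2·0.000 + -1/2 = -0.500
axis θ: 1·16.000 + -1/2 = 15.500

64.000 -0.500 15.500


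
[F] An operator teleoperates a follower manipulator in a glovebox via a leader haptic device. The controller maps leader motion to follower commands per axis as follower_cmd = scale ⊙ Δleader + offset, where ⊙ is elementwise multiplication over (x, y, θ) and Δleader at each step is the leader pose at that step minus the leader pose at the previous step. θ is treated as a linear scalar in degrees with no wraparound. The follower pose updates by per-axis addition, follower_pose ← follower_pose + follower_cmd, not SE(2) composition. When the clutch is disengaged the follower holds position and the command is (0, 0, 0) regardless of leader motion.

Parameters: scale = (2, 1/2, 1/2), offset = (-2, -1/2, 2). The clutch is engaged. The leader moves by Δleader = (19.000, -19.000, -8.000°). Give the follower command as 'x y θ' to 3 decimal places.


36.000 -10.000 -2.000

axis x: 2·19.000 + -2 = 36.000
axis y: 1/2·-19.000 + -1/2 = -10.000
axis θ: 1/2·-8.000 + 2 = -2.000


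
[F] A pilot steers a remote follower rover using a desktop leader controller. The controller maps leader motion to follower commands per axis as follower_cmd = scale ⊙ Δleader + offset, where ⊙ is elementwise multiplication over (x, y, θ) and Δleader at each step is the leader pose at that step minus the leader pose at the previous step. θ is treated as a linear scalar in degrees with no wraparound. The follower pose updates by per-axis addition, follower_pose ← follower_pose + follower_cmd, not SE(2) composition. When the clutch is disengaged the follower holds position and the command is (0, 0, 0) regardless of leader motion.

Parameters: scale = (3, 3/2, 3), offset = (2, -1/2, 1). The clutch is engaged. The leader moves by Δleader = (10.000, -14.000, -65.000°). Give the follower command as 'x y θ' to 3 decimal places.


axis x: 3·10.000 + 2 = 32.000
axis y: 3/2·-14.000 + -1/2 = -21.500
axis θ: 3·-65.000 + 1 = -194.000

32.000 -21.500 -194.000


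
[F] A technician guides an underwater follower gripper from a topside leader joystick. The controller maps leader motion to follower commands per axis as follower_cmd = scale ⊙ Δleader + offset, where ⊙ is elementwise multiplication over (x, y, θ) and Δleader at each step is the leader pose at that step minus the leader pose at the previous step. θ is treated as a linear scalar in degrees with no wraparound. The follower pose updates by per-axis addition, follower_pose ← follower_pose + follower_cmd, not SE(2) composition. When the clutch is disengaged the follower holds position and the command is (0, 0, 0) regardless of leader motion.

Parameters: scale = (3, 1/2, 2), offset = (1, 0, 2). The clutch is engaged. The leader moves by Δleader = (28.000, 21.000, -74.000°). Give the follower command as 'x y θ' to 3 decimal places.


axis x: 3·28.000 + 1 = 85.000
axis y: 1/2·21.000 + 0 = 10.500
axis θ: 2·-74.000 + 2 = -146.000

85.000 10.500 -146.000


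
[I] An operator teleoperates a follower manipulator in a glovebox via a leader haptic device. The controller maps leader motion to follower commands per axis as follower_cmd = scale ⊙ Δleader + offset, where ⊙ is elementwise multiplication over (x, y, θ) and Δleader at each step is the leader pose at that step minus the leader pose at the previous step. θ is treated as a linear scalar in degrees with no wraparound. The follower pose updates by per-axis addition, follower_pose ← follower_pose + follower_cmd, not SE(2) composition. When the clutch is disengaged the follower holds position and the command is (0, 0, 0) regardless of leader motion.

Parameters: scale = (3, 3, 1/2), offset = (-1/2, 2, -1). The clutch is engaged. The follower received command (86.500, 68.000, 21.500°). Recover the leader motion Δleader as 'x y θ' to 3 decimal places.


axis x: (86.500 − -1/2) / (3) = 29.000
axis y: (68.000 − 2) / (3) = 22.000
axis θ: (21.500 − -1) / (1/2) = 45.000

29.000 22.000 45.000


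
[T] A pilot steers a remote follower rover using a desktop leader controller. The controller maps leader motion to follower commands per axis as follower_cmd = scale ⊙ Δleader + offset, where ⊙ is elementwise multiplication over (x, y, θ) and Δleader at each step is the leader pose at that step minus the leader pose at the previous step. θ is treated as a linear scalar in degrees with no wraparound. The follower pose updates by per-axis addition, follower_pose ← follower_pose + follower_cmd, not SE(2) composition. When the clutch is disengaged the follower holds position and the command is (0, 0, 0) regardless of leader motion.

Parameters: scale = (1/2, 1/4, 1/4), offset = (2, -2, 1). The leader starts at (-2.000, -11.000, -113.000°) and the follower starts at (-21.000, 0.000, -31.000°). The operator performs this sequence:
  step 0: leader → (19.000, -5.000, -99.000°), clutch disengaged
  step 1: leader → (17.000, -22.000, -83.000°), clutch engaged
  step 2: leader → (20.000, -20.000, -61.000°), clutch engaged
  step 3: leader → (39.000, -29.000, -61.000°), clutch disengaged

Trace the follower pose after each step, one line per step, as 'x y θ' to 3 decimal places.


step 0: Δleader=(21.000, 6.000, 14.000°), disengaged; cmd=(0,0,0) → follower holds at (-21.000, 0.000, -31.000°)
step 1: Δleader=(-2.000, -17.000, 16.000°), engaged; cmd=(1.000, -6.250, 5.000°) → follower=(-20.000, -6.250, -26.000°)
step 2: Δleader=(3.000, 2.000, 22.000°), engaged; cmd=(3.500, -1.500, 6.500°) → follower=(-16.500, -7.750, -19.500°)
step 3: Δleader=(19.000, -9.000, 0.000°), disengaged; cmd=(0,0,0) → follower holds at (-16.500, -7.750, -19.500°)

-21.000 0.000 -31.000
-20.000 -6.250 -26.000
-16.500 -7.750 -19.500
-16.500 -7.750 -19.500


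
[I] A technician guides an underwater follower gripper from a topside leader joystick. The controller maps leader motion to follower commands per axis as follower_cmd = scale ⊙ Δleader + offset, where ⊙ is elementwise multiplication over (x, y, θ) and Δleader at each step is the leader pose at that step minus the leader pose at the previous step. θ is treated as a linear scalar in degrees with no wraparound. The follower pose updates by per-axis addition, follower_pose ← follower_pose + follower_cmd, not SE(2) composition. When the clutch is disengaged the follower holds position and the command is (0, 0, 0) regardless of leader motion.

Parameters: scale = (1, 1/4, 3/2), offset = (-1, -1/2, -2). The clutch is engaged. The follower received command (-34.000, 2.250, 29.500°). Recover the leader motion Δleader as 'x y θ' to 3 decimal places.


axis x: (-34.000 − -1) / (1) = -33.000
axis y: (2.250 − -1/2) / (1/4) = 11.000
axis θ: (29.500 − -2) / (3/2) = 21.000

-33.000 11.000 21.000


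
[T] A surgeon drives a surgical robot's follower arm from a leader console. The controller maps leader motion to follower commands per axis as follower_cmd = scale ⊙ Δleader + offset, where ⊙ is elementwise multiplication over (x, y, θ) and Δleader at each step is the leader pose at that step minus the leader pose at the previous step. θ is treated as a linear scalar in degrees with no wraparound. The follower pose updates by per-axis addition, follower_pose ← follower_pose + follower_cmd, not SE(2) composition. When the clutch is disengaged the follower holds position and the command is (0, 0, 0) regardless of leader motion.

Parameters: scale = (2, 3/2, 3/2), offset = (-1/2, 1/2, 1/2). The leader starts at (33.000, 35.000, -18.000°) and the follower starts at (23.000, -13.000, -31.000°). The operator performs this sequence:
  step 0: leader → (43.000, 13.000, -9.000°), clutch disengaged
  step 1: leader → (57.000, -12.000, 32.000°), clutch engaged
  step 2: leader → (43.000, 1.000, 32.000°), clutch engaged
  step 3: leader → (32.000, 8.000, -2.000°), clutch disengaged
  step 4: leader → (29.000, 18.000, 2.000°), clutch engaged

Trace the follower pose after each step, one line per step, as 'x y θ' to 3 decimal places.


23.000 -13.000 -31.000
50.500 -50.000 31.000
22.000 -30.000 31.500
22.000 -30.000 31.500
15.500 -14.500 38.000

step 0: Δleader=(10.000, -22.000, 9.000°), disengaged; cmd=(0,0,0) → follower holds at (23.000, -13.000, -31.000°)
step 1: Δleader=(14.000, -25.000, 41.000°), engaged; cmd=(27.500, -37.000, 62.000°) → follower=(50.500, -50.000, 31.000°)
step 2: Δleader=(-14.000, 13.000, 0.000°), engaged; cmd=(-28.500, 20.000, 0.500°) → follower=(22.000, -30.000, 31.500°)
step 3: Δleader=(-11.000, 7.000, -34.000°), disengaged; cmd=(0,0,0) → follower holds at (22.000, -30.000, 31.500°)
step 4: Δleader=(-3.000, 10.000, 4.000°), engaged; cmd=(-6.500, 15.500, 6.500°) → follower=(15.500, -14.500, 38.000°)


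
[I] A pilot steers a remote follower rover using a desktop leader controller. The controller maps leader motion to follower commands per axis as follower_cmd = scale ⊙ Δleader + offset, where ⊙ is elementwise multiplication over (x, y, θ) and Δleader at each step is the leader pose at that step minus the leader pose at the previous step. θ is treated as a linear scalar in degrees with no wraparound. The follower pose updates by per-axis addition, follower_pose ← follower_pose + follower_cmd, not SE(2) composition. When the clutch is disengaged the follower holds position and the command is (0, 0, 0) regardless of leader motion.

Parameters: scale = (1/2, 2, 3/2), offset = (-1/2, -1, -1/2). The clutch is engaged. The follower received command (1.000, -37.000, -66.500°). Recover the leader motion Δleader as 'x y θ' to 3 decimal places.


axis x: (1.000 − -1/2) / (1/2) = 3.000
axis y: (-37.000 − -1) / (2) = -18.000
axis θ: (-66.500 − -1/2) / (3/2) = -44.000

3.000 -18.000 -44.000


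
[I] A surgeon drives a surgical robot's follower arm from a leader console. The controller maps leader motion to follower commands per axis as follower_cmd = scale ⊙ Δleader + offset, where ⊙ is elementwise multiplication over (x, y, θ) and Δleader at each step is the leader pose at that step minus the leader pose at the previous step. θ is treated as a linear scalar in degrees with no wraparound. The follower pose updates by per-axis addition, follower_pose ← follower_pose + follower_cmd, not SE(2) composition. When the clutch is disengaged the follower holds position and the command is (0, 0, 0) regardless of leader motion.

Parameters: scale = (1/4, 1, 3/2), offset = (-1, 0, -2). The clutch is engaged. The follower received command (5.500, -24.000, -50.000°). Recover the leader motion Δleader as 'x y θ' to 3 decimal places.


axis x: (5.500 − -1) / (1/4) = 26.000
axis y: (-24.000 − 0) / (1) = -24.000
axis θ: (-50.000 − -2) / (3/2) = -32.000

26.000 -24.000 -32.000


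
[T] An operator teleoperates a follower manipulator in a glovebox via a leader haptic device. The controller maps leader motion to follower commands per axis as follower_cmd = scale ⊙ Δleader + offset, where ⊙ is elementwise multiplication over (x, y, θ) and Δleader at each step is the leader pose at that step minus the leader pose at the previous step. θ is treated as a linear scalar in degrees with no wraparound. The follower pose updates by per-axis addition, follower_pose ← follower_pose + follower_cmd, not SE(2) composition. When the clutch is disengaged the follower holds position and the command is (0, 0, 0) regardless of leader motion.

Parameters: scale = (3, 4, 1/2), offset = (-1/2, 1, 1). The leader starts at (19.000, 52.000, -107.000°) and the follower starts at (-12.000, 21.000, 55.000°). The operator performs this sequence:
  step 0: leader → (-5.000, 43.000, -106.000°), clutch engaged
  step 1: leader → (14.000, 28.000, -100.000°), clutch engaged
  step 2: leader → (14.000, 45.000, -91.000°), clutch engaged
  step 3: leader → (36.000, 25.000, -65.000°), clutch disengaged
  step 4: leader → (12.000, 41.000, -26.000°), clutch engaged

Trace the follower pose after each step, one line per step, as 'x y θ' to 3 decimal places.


step 0: Δleader=(-24.000, -9.000, 1.000°), engaged; cmd=(-72.500, -35.000, 1.500°) → follower=(-84.500, -14.000, 56.500°)
step 1: Δleader=(19.000, -15.000, 6.000°), engaged; cmd=(56.500, -59.000, 4.000°) → follower=(-28.000, -73.000, 60.500°)
step 2: Δleader=(0.000, 17.000, 9.000°), engaged; cmd=(-0.500, 69.000, 5.500°) → follower=(-28.500, -4.000, 66.000°)
step 3: Δleader=(22.000, -20.000, 26.000°), disengaged; cmd=(0,0,0) → follower holds at (-28.500, -4.000, 66.000°)
step 4: Δleader=(-24.000, 16.000, 39.000°), engaged; cmd=(-72.500, 65.000, 20.500°) → follower=(-101.000, 61.000, 86.500°)

-84.500 -14.000 56.500
-28.000 -73.000 60.500
-28.500 -4.000 66.000
-28.500 -4.000 66.000
-101.000 61.000 86.500


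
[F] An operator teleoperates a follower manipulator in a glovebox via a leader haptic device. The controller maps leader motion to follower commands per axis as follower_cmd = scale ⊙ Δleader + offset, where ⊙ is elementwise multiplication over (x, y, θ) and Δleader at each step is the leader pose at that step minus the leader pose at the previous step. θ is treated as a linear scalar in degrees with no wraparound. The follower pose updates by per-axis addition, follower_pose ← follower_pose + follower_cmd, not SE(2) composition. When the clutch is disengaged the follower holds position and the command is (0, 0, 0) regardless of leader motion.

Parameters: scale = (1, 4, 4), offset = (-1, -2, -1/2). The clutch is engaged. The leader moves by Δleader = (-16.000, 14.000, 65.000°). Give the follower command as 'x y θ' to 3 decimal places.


axis x: 1·-16.000 + -1 = -17.000
axis y: 4·14.000 + -2 = 54.000
axis θ: 4·65.000 + -1/2 = 259.500

-17.000 54.000 259.500


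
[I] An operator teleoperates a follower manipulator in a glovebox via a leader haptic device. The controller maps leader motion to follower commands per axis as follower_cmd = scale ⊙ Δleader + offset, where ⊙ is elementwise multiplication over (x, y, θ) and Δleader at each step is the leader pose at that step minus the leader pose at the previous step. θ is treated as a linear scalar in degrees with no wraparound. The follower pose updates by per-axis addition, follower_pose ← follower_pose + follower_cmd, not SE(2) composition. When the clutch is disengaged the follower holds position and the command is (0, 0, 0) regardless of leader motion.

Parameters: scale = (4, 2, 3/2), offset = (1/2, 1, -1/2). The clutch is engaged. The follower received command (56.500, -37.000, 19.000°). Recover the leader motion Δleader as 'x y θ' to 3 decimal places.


axis x: (56.500 − 1/2) / (4) = 14.000
axis y: (-37.000 − 1) / (2) = -19.000
axis θ: (19.000 − -1/2) / (3/2) = 13.000

14.000 -19.000 13.000


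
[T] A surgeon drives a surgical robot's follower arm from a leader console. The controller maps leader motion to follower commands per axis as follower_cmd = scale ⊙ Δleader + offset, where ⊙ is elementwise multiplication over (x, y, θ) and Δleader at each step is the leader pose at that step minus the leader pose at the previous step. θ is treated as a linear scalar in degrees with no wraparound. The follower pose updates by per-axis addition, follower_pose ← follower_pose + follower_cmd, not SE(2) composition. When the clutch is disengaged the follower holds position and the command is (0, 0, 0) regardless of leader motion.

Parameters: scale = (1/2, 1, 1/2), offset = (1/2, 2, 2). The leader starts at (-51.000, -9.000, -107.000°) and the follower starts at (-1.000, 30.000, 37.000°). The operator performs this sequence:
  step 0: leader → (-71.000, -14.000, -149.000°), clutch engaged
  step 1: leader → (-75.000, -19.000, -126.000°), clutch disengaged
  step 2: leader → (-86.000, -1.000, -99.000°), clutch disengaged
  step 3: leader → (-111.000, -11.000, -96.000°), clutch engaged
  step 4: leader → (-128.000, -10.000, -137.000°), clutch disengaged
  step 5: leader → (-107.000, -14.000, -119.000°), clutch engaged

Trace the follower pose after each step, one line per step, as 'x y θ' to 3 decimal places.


step 0: Δleader=(-20.000, -5.000, -42.000°), engaged; cmd=(-9.500, -3.000, -19.000°) → follower=(-10.500, 27.000, 18.000°)
step 1: Δleader=(-4.000, -5.000, 23.000°), disengaged; cmd=(0,0,0) → follower holds at (-10.500, 27.000, 18.000°)
step 2: Δleader=(-11.000, 18.000, 27.000°), disengaged; cmd=(0,0,0) → follower holds at (-10.500, 27.000, 18.000°)
step 3: Δleader=(-25.000, -10.000, 3.000°), engaged; cmd=(-12.000, -8.000, 3.500°) → follower=(-22.500, 19.000, 21.500°)
step 4: Δleader=(-17.000, 1.000, -41.000°), disengaged; cmd=(0,0,0) → follower holds at (-22.500, 19.000, 21.500°)
step 5: Δleader=(21.000, -4.000, 18.000°), engaged; cmd=(11.000, -2.000, 11.000°) → follower=(-11.500, 17.000, 32.500°)

-10.500 27.000 18.000
-10.500 27.000 18.000
-10.500 27.000 18.000
-22.500 19.000 21.500
-22.500 19.000 21.500
-11.500 17.000 32.500


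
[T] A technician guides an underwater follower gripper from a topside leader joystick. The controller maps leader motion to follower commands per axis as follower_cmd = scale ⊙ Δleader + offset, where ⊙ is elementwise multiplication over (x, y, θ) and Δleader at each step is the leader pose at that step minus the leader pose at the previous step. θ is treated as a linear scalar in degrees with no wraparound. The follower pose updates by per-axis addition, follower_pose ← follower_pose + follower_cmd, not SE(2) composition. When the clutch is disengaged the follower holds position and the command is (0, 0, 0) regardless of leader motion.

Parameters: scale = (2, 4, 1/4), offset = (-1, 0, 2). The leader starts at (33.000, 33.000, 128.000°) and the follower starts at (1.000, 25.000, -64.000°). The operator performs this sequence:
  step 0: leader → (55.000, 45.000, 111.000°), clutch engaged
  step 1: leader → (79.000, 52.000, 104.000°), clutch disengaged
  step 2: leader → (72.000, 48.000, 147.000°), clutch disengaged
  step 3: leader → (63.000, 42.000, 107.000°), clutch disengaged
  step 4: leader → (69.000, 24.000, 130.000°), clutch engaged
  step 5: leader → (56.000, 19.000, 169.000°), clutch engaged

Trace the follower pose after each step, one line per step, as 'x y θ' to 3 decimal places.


44.000 73.000 -66.250
44.000 73.000 -66.250
44.000 73.000 -66.250
44.000 73.000 -66.250
55.000 1.000 -58.500
28.000 -19.000 -46.750

step 0: Δleader=(22.000, 12.000, -17.000°), engaged; cmd=(43.000, 48.000, -2.250°) → follower=(44.000, 73.000, -66.250°)
step 1: Δleader=(24.000, 7.000, -7.000°), disengaged; cmd=(0,0,0) → follower holds at (44.000, 73.000, -66.250°)
step 2: Δleader=(-7.000, -4.000, 43.000°), disengaged; cmd=(0,0,0) → follower holds at (44.000, 73.000, -66.250°)
step 3: Δleader=(-9.000, -6.000, -40.000°), disengaged; cmd=(0,0,0) → follower holds at (44.000, 73.000, -66.250°)
step 4: Δleader=(6.000, -18.000, 23.000°), engaged; cmd=(11.000, -72.000, 7.750°) → follower=(55.000, 1.000, -58.500°)
step 5: Δleader=(-13.000, -5.000, 39.000°), engaged; cmd=(-27.000, -20.000, 11.750°) → follower=(28.000, -19.000, -46.750°)


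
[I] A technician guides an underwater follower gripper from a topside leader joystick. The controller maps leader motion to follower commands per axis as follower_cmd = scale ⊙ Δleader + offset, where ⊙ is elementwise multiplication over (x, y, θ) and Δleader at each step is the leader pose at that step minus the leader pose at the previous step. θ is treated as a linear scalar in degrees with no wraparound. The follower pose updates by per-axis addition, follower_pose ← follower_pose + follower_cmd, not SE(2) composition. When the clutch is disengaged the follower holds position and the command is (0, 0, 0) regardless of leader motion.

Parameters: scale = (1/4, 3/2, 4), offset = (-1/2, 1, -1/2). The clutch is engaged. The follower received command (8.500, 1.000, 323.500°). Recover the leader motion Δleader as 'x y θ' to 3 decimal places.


36.000 0.000 81.000

axis x: (8.500 − -1/2) / (1/4) = 36.000
axis y: (1.000 − 1) / (3/2) = 0.000
axis θ: (323.500 − -1/2) / (4) = 81.000


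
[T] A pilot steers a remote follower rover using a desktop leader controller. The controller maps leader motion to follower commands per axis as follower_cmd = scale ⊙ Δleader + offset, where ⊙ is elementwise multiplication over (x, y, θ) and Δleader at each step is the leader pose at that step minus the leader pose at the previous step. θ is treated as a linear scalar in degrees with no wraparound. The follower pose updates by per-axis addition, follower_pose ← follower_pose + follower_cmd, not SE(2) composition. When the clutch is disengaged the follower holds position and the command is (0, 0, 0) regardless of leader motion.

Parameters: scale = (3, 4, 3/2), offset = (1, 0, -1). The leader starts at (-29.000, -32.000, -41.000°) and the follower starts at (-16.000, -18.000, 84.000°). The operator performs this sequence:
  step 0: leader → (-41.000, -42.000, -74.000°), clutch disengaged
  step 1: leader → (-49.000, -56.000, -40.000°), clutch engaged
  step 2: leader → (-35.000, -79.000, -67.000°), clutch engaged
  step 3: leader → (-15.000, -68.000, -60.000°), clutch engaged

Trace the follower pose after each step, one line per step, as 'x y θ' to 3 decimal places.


step 0: Δleader=(-12.000, -10.000, -33.000°), disengaged; cmd=(0,0,0) → follower holds at (-16.000, -18.000, 84.000°)
step 1: Δleader=(-8.000, -14.000, 34.000°), engaged; cmd=(-23.000, -56.000, 50.000°) → follower=(-39.000, -74.000, 134.000°)
step 2: Δleader=(14.000, -23.000, -27.000°), engaged; cmd=(43.000, -92.000, -41.500°) → follower=(4.000, -166.000, 92.500°)
step 3: Δleader=(20.000, 11.000, 7.000°), engaged; cmd=(61.000, 44.000, 9.500°) → follower=(65.000, -122.000, 102.000°)

-16.000 -18.000 84.000
-39.000 -74.000 134.000
4.000 -166.000 92.500
65.000 -122.000 102.000


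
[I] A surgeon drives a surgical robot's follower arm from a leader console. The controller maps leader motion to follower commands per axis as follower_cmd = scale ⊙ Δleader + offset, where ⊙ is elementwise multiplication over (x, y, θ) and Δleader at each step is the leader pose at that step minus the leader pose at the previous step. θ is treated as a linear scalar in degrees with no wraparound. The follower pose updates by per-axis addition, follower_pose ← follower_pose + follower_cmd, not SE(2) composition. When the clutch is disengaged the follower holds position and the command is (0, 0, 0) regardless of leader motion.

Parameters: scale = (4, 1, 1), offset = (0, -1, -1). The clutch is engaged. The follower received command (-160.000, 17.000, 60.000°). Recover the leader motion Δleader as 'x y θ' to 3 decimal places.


-40.000 18.000 61.000

axis x: (-160.000 − 0) / (4) = -40.000
axis y: (17.000 − -1) / (1) = 18.000
axis θ: (60.000 − -1) / (1) = 61.000


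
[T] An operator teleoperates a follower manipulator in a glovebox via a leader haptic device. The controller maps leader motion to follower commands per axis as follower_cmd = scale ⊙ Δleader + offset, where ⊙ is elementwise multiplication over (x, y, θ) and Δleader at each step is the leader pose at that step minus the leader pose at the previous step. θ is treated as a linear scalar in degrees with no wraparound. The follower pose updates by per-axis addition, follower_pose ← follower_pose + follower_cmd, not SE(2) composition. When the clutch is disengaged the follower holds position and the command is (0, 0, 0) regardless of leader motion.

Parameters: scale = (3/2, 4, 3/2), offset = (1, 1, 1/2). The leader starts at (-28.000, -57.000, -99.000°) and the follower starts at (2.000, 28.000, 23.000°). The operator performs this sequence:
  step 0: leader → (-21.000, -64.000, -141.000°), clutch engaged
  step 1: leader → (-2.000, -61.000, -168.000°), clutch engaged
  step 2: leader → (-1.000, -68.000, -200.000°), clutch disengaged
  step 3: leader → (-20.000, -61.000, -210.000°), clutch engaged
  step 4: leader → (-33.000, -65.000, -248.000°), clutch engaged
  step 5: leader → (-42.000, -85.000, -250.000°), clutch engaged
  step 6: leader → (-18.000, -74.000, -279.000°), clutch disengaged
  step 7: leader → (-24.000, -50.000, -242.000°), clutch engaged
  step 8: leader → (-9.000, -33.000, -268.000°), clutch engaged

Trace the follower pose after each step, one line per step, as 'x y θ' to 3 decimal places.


13.500 1.000 -39.500
43.000 14.000 -79.500
43.000 14.000 -79.500
15.500 43.000 -94.000
-3.000 28.000 -150.500
-15.500 -51.000 -153.000
-15.500 -51.000 -153.000
-23.500 46.000 -97.000
0.000 115.000 -135.500

step 0: Δleader=(7.000, -7.000, -42.000°), engaged; cmd=(11.500, -27.000, -62.500°) → follower=(13.500, 1.000, -39.500°)
step 1: Δleader=(19.000, 3.000, -27.000°), engaged; cmd=(29.500, 13.000, -40.000°) → follower=(43.000, 14.000, -79.500°)
step 2: Δleader=(1.000, -7.000, -32.000°), disengaged; cmd=(0,0,0) → follower holds at (43.000, 14.000, -79.500°)
step 3: Δleader=(-19.000, 7.000, -10.000°), engaged; cmd=(-27.500, 29.000, -14.500°) → follower=(15.500, 43.000, -94.000°)
step 4: Δleader=(-13.000, -4.000, -38.000°), engaged; cmd=(-18.500, -15.000, -56.500°) → follower=(-3.000, 28.000, -150.500°)
step 5: Δleader=(-9.000, -20.000, -2.000°), engaged; cmd=(-12.500, -79.000, -2.500°) → follower=(-15.500, -51.000, -153.000°)
step 6: Δleader=(24.000, 11.000, -29.000°), disengaged; cmd=(0,0,0) → follower holds at (-15.500, -51.000, -153.000°)
step 7: Δleader=(-6.000, 24.000, 37.000°), engaged; cmd=(-8.000, 97.000, 56.000°) → follower=(-23.500, 46.000, -97.000°)
step 8: Δleader=(15.000, 17.000, -26.000°), engaged; cmd=(23.500, 69.000, -38.500°) → follower=(0.000, 115.000, -135.500°)
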